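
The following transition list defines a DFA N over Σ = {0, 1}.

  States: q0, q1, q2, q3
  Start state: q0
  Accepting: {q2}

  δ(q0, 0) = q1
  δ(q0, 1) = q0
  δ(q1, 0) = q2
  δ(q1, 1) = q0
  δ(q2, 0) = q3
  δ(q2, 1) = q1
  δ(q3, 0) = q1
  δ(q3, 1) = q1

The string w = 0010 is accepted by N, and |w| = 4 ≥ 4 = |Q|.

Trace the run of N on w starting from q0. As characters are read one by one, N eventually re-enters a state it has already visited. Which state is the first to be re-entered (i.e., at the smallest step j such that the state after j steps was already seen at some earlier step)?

Run of N on w = 0 0 1 0:
  step 0: q0  (start)
  step 1: q1  (read 0: q0→q1)
  step 2: q2  (read 0: q1→q2)
  step 3: q1  (read 1: q2→q1)   ← first repeat (q1 seen earlier)
  step 4: q2  (read 0: q1→q2)

The earliest repeat is at step j = 3: N is in q1, which it already visited at step i = 1.
Since N has 4 states, any run of length ≥ 4 visits 4+1 states, so by pigeonhole some state repeats within the first 4 steps — that repeat gives the pumpable loop.

q1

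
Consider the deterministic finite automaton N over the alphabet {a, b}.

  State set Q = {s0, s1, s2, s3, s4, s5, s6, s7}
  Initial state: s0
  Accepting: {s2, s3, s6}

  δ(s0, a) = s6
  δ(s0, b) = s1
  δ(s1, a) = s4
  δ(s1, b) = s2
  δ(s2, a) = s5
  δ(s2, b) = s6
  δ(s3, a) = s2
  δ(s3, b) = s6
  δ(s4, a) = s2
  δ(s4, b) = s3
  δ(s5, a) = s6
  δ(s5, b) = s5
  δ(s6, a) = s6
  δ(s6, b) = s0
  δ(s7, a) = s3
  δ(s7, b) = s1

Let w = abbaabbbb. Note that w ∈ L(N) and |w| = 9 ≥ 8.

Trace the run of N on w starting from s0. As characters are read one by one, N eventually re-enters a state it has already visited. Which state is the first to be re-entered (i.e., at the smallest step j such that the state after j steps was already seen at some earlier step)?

s0

Run of N on w = a b b a a b b b b:
  step 0: s0  (start)
  step 1: s6  (read a: s0→s6)
  step 2: s0  (read b: s6→s0)   ← first repeat (s0 seen earlier)
  step 3: s1  (read b: s0→s1)
  step 4: s4  (read a: s1→s4)
  step 5: s2  (read a: s4→s2)
  step 6: s6  (read b: s2→s6)
  step 7: s0  (read b: s6→s0)
  step 8: s1  (read b: s0→s1)
  step 9: s2  (read b: s1→s2)

The earliest repeat is at step j = 2: N is in s0, which it already visited at step i = 0.
Pumping length from the standard proof: p = 8 (the number of states). The repeated state found above gives |xy| = j ≤ 8 and |y| = j − i ≥ 1.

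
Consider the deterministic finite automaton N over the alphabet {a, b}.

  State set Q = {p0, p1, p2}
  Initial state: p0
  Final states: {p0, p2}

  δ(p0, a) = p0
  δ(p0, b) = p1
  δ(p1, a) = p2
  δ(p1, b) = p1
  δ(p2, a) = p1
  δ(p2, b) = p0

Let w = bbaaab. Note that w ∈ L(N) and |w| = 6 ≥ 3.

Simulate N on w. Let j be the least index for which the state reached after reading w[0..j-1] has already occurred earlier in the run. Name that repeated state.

p1

State sequence: p0 -b-> p1 -b-> p1 -a-> p2 -a-> p1 -a-> p2 -b-> p0
First repeat at step 2: p1 was already visited.

The earliest repeat is at step j = 2: N is in p1, which it already visited at step i = 1.
Pumping length from the standard proof: p = 3 (the number of states). The repeated state found above gives |xy| = j ≤ 3 and |y| = j − i ≥ 1.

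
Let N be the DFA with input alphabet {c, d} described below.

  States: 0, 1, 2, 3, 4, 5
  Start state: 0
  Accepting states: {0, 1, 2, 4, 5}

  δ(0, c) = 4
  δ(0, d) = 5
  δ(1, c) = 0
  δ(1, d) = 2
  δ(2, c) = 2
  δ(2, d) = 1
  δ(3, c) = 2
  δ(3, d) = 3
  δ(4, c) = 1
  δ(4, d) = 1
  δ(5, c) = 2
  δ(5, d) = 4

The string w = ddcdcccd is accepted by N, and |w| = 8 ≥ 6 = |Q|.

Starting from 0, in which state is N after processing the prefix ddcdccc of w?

2

Run of N on the first 7 characters of w = d d c d c c c:
  step 0: 0  (start)
  step 1: 5  (read d: 0→5)
  step 2: 4  (read d: 5→4)
  step 3: 1  (read c: 4→1)
  step 4: 2  (read d: 1→2)
  step 5: 2  (read c: 2→2)
  step 6: 2  (read c: 2→2)
  step 7: 2  (read c: 2→2)

After reading 7 characters, N is in state 2.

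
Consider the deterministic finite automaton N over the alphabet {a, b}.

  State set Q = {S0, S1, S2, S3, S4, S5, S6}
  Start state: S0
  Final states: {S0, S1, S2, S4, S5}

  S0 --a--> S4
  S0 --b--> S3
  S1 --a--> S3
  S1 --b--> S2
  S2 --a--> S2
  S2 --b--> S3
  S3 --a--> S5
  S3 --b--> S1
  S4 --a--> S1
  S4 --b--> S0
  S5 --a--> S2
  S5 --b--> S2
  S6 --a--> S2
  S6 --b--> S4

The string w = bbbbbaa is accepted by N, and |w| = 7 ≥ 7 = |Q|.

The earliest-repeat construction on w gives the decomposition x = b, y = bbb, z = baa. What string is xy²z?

bbbbbbbbaa

xy^2z = b·bbb·bbb·baa = bbbbbbbbaa.
Reading y = bbb takes N from S3 back to S3, so after x·y·y the machine is still in S3, and z then leads to the accepting state S5. Hence bbbbbbbbaa ∈ L(N).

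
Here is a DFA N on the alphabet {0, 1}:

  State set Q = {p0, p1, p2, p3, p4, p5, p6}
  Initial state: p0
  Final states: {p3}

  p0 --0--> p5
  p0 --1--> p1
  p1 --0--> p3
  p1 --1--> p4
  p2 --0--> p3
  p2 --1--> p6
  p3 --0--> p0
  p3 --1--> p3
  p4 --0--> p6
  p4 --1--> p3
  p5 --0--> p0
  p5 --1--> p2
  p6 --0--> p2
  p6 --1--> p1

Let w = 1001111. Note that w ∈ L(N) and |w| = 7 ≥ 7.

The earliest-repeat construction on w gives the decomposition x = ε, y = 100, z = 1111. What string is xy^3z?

1001001001111

xy^3z = ε·100·100·100·1111 = 1001001001111.
Reading y = 100 takes N from p0 back to p0, so after x·y·y·y the machine is still in p0, and z then leads to the accepting state p3. Hence 1001001001111 ∈ L(N).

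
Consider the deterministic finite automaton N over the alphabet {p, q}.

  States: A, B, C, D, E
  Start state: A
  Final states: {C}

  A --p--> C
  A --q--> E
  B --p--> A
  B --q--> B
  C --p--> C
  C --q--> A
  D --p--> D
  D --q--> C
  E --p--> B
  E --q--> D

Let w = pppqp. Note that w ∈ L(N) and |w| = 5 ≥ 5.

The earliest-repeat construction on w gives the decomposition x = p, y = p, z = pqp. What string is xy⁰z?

ppqp

xy⁰z = xz = p·pqp = ppqp.
Reading y = p takes N from C back to C, so after x the machine is still in C, and z then leads to the accepting state C. Hence ppqp ∈ L(N).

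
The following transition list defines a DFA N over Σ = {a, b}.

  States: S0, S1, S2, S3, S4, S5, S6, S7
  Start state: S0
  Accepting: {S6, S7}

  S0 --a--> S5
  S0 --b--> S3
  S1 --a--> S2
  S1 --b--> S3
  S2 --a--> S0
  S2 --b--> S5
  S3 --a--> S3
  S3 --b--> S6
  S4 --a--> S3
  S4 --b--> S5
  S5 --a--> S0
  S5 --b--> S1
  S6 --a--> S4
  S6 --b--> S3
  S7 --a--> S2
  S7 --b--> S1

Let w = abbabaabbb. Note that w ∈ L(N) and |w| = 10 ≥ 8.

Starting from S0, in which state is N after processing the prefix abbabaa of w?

S3

State sequence: S0 -a-> S5 -b-> S1 -b-> S3 -a-> S3 -b-> S6 -a-> S4 -a-> S3

After reading 7 characters, N is in state S3.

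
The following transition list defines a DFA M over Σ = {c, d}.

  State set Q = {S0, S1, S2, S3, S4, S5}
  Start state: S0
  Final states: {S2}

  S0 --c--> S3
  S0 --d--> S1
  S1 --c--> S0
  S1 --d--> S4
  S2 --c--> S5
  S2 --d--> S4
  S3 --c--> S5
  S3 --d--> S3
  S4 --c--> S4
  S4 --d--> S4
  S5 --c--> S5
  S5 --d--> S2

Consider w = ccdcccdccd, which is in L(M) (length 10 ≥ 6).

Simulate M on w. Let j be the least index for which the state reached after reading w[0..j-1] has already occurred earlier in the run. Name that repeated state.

S5

Run of M on w = c c d c c c d c c d:
  step 0: S0  (start)
  step 1: S3  (read c: S0→S3)
  step 2: S5  (read c: S3→S5)
  step 3: S2  (read d: S5→S2)
  step 4: S5  (read c: S2→S5)   ← first repeat (S5 seen earlier)
  step 5: S5  (read c: S5→S5)
  step 6: S5  (read c: S5→S5)
  step 7: S2  (read d: S5→S2)
  step 8: S5  (read c: S2→S5)
  step 9: S5  (read c: S5→S5)
  step 10: S2  (read d: S5→S2)

The earliest repeat is at step j = 4: M is in S5, which it already visited at step i = 2.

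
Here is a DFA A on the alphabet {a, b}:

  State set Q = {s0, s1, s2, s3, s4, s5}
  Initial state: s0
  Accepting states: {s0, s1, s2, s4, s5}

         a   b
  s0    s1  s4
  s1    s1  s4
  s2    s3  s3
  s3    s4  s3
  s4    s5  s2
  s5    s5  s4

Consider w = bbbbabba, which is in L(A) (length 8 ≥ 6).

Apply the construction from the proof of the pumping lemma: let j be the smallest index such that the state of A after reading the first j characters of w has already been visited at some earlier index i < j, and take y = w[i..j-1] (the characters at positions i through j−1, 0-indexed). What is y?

b

Run of A on w = b b b b a b b a:
  step 0: s0  (start)
  step 1: s4  (read b: s0→s4)
  step 2: s2  (read b: s4→s2)
  step 3: s3  (read b: s2→s3)
  step 4: s3  (read b: s3→s3)   ← first repeat (s3 seen earlier)
  step 5: s4  (read a: s3→s4)
  step 6: s2  (read b: s4→s2)
  step 7: s3  (read b: s2→s3)
  step 8: s4  (read a: s3→s4)

So i = 3, j = 4, giving x = w[0:3] = bbb, y = w[3:4] = b, z = w[4:8] = abba.
Check: |xy| = 4 ≤ 6 and |y| = 1 ≥ 1. Reading y takes A from s3 back to s3, so every xyⁱz is accepted.
The DFA has 6 states, so the proof of the pumping lemma guarantees a repeated state among the first 6+1 visited; the segment between the two visits is the pumpable y.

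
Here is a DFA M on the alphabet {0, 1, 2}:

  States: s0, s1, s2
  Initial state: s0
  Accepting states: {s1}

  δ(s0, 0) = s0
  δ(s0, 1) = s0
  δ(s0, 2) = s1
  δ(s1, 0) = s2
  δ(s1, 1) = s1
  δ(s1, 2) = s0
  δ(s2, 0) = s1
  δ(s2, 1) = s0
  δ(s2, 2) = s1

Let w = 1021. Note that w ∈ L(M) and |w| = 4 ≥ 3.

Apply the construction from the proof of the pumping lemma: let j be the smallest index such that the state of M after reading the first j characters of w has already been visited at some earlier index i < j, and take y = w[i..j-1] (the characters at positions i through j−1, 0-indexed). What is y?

1

State sequence: s0 -1-> s0 -0-> s0 -2-> s1 -1-> s1
First repeat at step 1: s0 was already visited.

So i = 0, j = 1, giving x = w[0:0] = ε, y = w[0:1] = 1, z = w[1:4] = 021.
Check: |xy| = 1 ≤ 3 and |y| = 1 ≥ 1. Reading y takes M from s0 back to s0, so every xyⁱz is accepted.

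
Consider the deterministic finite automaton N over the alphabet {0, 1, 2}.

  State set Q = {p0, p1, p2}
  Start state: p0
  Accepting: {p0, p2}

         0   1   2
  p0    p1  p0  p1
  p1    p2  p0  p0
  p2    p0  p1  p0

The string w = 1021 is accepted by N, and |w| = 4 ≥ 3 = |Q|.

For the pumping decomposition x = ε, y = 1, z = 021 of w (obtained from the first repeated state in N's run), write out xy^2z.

11021

xy^2z = ε·1·1·021 = 11021.
Reading y = 1 takes N from p0 back to p0, so after x·y·y the machine is still in p0, and z then leads to the accepting state p0. Hence 11021 ∈ L(N).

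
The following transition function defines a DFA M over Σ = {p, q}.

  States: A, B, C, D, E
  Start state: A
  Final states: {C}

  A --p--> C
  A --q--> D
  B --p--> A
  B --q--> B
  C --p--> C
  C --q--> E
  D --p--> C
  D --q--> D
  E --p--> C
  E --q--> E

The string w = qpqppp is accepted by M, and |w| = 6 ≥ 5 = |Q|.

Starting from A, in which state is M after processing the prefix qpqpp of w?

State sequence: A -q-> D -p-> C -q-> E -p-> C -p-> C

After reading 5 characters, M is in state C.

C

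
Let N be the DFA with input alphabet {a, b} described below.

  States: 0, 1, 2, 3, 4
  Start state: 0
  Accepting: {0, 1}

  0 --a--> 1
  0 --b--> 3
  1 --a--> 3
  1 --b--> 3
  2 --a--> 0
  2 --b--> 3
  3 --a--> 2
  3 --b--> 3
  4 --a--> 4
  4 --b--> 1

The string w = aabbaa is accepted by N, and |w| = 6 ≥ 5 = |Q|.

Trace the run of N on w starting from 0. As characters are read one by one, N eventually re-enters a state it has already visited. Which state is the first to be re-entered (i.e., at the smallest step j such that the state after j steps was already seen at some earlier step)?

3

Run of N on w = a a b b a a:
  step 0: 0  (start)
  step 1: 1  (read a: 0→1)
  step 2: 3  (read a: 1→3)
  step 3: 3  (read b: 3→3)   ← first repeat (3 seen earlier)
  step 4: 3  (read b: 3→3)
  step 5: 2  (read a: 3→2)
  step 6: 0  (read a: 2→0)

The earliest repeat is at step j = 3: N is in 3, which it already visited at step i = 2.
The DFA has 5 states, so the proof of the pumping lemma guarantees a repeated state among the first 5+1 visited; the segment between the two visits is the pumpable y.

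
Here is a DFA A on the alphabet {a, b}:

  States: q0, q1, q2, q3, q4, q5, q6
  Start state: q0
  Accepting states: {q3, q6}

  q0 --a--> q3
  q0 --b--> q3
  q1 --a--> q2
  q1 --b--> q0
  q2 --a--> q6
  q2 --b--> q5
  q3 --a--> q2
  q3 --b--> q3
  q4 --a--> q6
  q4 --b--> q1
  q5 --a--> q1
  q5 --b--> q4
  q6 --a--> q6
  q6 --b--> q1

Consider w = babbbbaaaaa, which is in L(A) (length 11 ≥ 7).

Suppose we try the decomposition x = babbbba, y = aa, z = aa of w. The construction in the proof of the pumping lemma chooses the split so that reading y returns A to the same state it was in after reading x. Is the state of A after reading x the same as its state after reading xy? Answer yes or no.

State sequence: q0 -b-> q3 -a-> q2 -b-> q5 -b-> q4 -b-> q1 -b-> q0 -a-> q3 -a-> q2 -a-> q6

After x (step 7): q3. After xy (step 9): q6.
They differ (q3 ≠ q6), so y is not a cycle from the state after x; this split is not the one the pumping-lemma construction produces, and pumping y need not keep the string in L(A).

no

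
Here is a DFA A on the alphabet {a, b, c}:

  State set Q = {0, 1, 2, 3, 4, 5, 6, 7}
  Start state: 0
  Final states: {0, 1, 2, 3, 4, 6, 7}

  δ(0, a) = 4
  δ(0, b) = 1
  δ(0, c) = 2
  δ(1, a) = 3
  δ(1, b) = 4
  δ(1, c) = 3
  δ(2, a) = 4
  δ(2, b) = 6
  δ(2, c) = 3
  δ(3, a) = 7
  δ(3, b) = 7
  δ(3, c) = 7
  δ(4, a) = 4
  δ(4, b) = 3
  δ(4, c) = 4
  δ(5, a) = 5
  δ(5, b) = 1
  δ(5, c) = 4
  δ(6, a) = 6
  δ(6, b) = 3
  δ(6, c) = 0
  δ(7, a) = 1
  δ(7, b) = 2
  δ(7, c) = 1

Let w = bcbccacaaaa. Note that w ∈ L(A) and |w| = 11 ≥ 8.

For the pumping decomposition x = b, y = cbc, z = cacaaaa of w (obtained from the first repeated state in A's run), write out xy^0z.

xy⁰z = xz = b·cacaaaa = bcacaaaa.
Reading y = cbc takes A from 1 back to 1, so after x the machine is still in 1, and z then leads to the accepting state 3. Hence bcacaaaa ∈ L(A).

bcacaaaa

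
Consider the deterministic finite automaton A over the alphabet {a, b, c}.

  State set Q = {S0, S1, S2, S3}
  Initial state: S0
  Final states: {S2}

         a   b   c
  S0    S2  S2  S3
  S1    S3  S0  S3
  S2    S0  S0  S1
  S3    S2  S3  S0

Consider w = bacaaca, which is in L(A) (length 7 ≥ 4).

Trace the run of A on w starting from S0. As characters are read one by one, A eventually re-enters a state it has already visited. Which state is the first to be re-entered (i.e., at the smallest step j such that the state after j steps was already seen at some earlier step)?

State sequence: S0 -b-> S2 -a-> S0 -c-> S3 -a-> S2 -a-> S0 -c-> S3 -a-> S2
First repeat at step 2: S0 was already visited.

The earliest repeat is at step j = 2: A is in S0, which it already visited at step i = 0.
Pumping length from the standard proof: p = 4 (the number of states). The repeated state found above gives |xy| = j ≤ 4 and |y| = j − i ≥ 1.

S0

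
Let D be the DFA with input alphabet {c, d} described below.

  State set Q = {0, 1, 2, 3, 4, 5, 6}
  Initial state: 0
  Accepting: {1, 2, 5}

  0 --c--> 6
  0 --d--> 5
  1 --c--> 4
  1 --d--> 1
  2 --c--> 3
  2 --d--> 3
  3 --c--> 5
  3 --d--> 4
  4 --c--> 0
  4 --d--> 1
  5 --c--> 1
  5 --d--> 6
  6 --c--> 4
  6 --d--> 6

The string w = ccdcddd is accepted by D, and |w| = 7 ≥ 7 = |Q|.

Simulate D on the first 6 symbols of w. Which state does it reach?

Run of D on the first 6 characters of w = c c d c d d:
  step 0: 0  (start)
  step 1: 6  (read c: 0→6)
  step 2: 4  (read c: 6→4)
  step 3: 1  (read d: 4→1)
  step 4: 4  (read c: 1→4)
  step 5: 1  (read d: 4→1)
  step 6: 1  (read d: 1→1)

After reading 6 characters, D is in state 1.

1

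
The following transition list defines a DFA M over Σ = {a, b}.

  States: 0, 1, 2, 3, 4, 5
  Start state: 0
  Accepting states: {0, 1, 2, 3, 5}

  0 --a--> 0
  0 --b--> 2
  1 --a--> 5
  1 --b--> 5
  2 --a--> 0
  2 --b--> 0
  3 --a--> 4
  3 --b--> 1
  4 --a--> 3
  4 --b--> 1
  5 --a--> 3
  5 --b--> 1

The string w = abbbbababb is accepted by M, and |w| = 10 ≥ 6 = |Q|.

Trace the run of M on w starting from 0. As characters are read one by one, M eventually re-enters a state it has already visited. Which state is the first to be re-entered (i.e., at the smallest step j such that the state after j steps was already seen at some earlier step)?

State sequence: 0 -a-> 0 -b-> 2 -b-> 0 -b-> 2 -b-> 0 -a-> 0 -b-> 2 -a-> 0 -b-> 2 -b-> 0
First repeat at step 1: 0 was already visited.

The earliest repeat is at step j = 1: M is in 0, which it already visited at step i = 0.

0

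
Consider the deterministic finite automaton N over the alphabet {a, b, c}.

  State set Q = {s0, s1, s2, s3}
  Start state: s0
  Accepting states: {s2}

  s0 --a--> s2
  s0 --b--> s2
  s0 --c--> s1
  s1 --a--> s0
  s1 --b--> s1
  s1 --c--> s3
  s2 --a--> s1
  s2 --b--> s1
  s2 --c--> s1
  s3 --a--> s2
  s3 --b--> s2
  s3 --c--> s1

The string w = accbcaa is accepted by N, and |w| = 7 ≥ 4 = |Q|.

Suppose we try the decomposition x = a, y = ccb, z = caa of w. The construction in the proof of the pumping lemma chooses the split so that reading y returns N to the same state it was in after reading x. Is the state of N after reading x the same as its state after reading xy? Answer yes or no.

Run of N on the first 4 characters of w = a c c b:
  step 0: s0  (start)
  step 1: s2  (read a: s0→s2)
  step 2: s1  (read c: s2→s1)
  step 3: s3  (read c: s1→s3)
  step 4: s2  (read b: s3→s2)

After x (step 1): s2. After xy (step 4): s2.
They match, so y = ccb drives N around a cycle from s2 back to itself; pumping y any number of times keeps N in s2 before reading z, and xyⁱz ∈ L(N) for every i ≥ 0.

yes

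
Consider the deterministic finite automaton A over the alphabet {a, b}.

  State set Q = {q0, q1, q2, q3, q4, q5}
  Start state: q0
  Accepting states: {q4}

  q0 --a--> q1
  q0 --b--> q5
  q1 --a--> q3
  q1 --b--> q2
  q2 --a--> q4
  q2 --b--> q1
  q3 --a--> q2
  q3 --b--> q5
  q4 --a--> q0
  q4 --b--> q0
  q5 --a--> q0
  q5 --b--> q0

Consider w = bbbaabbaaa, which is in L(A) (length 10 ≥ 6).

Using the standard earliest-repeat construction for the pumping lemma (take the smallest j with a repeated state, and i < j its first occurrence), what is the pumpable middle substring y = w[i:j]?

Run of A on w = b b b a a b b a a a:
  step 0: q0  (start)
  step 1: q5  (read b: q0→q5)
  step 2: q0  (read b: q5→q0)   ← first repeat (q0 seen earlier)
  step 3: q5  (read b: q0→q5)
  step 4: q0  (read a: q5→q0)
  step 5: q1  (read a: q0→q1)
  step 6: q2  (read b: q1→q2)
  step 7: q1  (read b: q2→q1)
  step 8: q3  (read a: q1→q3)
  step 9: q2  (read a: q3→q2)
  step 10: q4  (read a: q2→q4)

So i = 0, j = 2, giving x = w[0:0] = ε, y = w[0:2] = bb, z = w[2:10] = baabbaaa.
Check: |xy| = 2 ≤ 6 and |y| = 2 ≥ 1. Reading y takes A from q0 back to q0, so every xyⁱz is accepted.
Since A has 6 states, any run of length ≥ 6 visits 6+1 states, so by pigeonhole some state repeats within the first 6 steps — that repeat gives the pumpable loop.

bb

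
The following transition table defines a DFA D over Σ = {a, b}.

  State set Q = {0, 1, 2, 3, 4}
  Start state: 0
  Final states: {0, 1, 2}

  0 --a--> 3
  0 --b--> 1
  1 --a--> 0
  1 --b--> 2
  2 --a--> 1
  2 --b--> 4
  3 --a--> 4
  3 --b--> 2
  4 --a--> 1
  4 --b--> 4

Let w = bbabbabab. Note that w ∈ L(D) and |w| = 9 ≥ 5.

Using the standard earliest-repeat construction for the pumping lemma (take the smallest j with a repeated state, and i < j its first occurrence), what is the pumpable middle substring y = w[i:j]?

ba

State sequence: 0 -b-> 1 -b-> 2 -a-> 1 -b-> 2 -b-> 4 -a-> 1 -b-> 2 -a-> 1 -b-> 2
First repeat at step 3: 1 was already visited.

So i = 1, j = 3, giving x = w[0:1] = b, y = w[1:3] = ba, z = w[3:9] = bbabab.
Check: |xy| = 3 ≤ 5 and |y| = 2 ≥ 1. Reading y takes D from 1 back to 1, so every xyⁱz is accepted.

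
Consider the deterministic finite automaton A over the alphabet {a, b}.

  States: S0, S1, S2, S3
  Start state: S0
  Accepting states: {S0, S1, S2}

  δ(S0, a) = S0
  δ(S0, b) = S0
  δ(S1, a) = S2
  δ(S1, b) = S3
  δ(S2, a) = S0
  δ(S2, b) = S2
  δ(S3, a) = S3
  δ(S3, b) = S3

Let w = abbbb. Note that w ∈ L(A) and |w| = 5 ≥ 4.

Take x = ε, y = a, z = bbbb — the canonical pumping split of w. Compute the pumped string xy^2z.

xy^2z = ε·a·a·bbbb = aabbbb.
Reading y = a takes A from S0 back to S0, so after x·y·y the machine is still in S0, and z then leads to the accepting state S0. Hence aabbbb ∈ L(A).

aabbbb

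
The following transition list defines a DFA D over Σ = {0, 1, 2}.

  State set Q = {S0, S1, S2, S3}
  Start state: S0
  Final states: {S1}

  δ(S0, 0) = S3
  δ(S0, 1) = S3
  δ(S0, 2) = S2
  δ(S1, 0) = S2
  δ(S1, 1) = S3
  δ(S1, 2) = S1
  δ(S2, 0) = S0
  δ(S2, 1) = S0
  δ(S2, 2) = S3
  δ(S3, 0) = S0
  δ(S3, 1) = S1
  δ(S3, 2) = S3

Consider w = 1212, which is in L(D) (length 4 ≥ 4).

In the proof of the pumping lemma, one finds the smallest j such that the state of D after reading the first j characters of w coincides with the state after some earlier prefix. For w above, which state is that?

Run of D on w = 1 2 1 2:
  step 0: S0  (start)
  step 1: S3  (read 1: S0→S3)
  step 2: S3  (read 2: S3→S3)   ← first repeat (S3 seen earlier)
  step 3: S1  (read 1: S3→S1)
  step 4: S1  (read 2: S1→S1)

The earliest repeat is at step j = 2: D is in S3, which it already visited at step i = 1.
Since D has 4 states, any run of length ≥ 4 visits 4+1 states, so by pigeonhole some state repeats within the first 4 steps — that repeat gives the pumpable loop.

S3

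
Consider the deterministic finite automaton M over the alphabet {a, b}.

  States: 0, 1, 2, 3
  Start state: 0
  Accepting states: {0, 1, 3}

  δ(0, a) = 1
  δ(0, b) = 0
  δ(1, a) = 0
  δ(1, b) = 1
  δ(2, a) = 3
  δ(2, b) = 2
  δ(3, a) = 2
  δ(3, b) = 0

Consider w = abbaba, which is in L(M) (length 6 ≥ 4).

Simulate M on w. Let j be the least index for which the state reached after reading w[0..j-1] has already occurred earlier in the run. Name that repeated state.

Run of M on w = a b b a b a:
  step 0: 0  (start)
  step 1: 1  (read a: 0→1)
  step 2: 1  (read b: 1→1)   ← first repeat (1 seen earlier)
  step 3: 1  (read b: 1→1)
  step 4: 0  (read a: 1→0)
  step 5: 0  (read b: 0→0)
  step 6: 1  (read a: 0→1)

The earliest repeat is at step j = 2: M is in 1, which it already visited at step i = 1.

1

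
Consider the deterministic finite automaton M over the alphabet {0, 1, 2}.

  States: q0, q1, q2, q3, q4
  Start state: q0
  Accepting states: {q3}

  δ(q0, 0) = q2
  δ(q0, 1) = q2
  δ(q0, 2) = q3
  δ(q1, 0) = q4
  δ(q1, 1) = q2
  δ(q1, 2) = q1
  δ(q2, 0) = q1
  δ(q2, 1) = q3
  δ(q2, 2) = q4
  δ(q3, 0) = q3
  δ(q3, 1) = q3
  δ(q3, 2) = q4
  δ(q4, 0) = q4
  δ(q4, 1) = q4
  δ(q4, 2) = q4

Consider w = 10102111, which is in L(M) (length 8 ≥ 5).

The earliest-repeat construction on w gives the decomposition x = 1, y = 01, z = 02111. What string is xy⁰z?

102111

xy⁰z = xz = 1·02111 = 102111.
Reading y = 01 takes M from q2 back to q2, so after x the machine is still in q2, and z then leads to the accepting state q3. Hence 102111 ∈ L(M).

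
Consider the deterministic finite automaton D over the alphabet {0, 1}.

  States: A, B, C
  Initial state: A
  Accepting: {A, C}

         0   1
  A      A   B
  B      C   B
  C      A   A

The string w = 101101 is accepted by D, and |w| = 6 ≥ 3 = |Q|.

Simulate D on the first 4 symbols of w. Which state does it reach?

State sequence: A -1-> B -0-> C -1-> A -1-> B

After reading 4 characters, D is in state B.

B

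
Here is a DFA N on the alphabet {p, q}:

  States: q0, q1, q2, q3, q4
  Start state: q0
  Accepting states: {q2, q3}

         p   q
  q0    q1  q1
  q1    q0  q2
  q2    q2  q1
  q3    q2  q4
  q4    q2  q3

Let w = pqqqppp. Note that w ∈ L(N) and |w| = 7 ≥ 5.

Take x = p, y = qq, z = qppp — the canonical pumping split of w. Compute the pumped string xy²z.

pqqqqqppp

xy^2z = p·qq·qq·qppp = pqqqqqppp.
Reading y = qq takes N from q1 back to q1, so after x·y·y the machine is still in q1, and z then leads to the accepting state q2. Hence pqqqqqppp ∈ L(N).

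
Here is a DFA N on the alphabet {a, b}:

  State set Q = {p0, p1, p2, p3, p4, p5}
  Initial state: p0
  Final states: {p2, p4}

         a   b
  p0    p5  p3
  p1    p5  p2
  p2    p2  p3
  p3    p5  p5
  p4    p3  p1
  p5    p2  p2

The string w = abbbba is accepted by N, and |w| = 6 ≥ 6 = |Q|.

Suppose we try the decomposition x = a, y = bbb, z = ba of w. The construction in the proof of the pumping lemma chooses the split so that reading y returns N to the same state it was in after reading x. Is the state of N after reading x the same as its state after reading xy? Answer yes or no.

Run of N on the first 4 characters of w = a b b b:
  step 0: p0  (start)
  step 1: p5  (read a: p0→p5)
  step 2: p2  (read b: p5→p2)
  step 3: p3  (read b: p2→p3)
  step 4: p5  (read b: p3→p5)

After x (step 1): p5. After xy (step 4): p5.
They match, so y = bbb drives N around a cycle from p5 back to itself; pumping y any number of times keeps N in p5 before reading z, and xyⁱz ∈ L(N) for every i ≥ 0.

yes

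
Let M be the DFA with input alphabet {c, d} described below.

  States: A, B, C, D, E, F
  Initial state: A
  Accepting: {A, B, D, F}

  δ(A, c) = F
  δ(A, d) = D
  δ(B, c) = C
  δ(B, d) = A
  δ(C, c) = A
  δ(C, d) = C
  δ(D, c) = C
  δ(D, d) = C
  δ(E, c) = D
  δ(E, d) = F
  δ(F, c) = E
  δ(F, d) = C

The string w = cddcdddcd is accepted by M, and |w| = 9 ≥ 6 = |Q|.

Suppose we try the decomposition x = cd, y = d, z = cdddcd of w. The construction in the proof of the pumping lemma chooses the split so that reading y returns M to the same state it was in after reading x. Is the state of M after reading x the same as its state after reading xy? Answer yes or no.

State sequence: A -c-> F -d-> C -d-> C

After x (step 2): C. After xy (step 3): C.
They match, so y = d drives M around a cycle from C back to itself; pumping y any number of times keeps M in C before reading z, and xyⁱz ∈ L(M) for every i ≥ 0.

yes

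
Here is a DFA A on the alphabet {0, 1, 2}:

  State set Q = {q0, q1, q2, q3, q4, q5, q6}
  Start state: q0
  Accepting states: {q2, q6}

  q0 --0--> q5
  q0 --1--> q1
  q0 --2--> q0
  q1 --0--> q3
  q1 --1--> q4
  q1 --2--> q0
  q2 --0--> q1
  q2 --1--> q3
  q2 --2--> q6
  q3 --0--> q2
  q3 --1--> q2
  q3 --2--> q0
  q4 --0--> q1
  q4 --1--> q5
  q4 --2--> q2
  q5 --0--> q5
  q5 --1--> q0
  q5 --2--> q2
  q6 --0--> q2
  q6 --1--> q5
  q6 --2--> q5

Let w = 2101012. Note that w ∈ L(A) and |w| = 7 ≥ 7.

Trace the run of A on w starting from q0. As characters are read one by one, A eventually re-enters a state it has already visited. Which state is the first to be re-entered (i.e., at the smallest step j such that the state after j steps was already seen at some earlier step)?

Run of A on w = 2 1 0 1 0 1 2:
  step 0: q0  (start)
  step 1: q0  (read 2: q0→q0)   ← first repeat (q0 seen earlier)
  step 2: q1  (read 1: q0→q1)
  step 3: q3  (read 0: q1→q3)
  step 4: q2  (read 1: q3→q2)
  step 5: q1  (read 0: q2→q1)
  step 6: q4  (read 1: q1→q4)
  step 7: q2  (read 2: q4→q2)

The earliest repeat is at step j = 1: A is in q0, which it already visited at step i = 0.
With |Q| = 7, pigeonhole forces a state repeat no later than step 7; the substring read between the first and second visits to that state can be pumped.

q0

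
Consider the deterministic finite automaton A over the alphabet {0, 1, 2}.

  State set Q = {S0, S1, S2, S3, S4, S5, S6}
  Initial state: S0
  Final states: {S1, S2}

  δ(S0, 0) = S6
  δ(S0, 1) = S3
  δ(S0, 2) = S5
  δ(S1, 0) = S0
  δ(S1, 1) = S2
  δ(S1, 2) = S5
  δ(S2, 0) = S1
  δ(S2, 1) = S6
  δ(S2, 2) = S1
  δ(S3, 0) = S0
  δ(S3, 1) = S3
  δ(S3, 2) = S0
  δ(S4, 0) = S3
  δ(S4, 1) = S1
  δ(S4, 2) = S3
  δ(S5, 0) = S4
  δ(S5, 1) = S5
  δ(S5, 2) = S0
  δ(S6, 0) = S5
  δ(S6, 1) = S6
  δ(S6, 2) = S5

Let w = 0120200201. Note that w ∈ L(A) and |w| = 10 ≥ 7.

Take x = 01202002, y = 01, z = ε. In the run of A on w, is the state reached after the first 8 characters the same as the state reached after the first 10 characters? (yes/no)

Run of A on the first 10 characters of w = 0 1 2 0 2 0 0 2 0 1:
  step 0: S0  (start)
  step 1: S6  (read 0: S0→S6)
  step 2: S6  (read 1: S6→S6)
  step 3: S5  (read 2: S6→S5)
  step 4: S4  (read 0: S5→S4)
  step 5: S3  (read 2: S4→S3)
  step 6: S0  (read 0: S3→S0)
  step 7: S6  (read 0: S0→S6)
  step 8: S5  (read 2: S6→S5)
  step 9: S4  (read 0: S5→S4)
  step 10: S1  (read 1: S4→S1)

After x (step 8): S5. After xy (step 10): S1.
They differ (S5 ≠ S1), so y is not a cycle from the state after x; this split is not the one the pumping-lemma construction produces, and pumping y need not keep the string in L(A).

no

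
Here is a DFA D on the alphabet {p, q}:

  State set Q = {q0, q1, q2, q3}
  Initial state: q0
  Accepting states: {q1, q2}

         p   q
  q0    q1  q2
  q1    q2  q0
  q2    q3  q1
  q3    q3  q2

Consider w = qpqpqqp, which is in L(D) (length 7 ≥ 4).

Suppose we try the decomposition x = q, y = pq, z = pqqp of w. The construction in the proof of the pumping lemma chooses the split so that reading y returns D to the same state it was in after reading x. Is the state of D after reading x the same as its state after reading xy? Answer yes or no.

yes

State sequence: q0 -q-> q2 -p-> q3 -q-> q2

After x (step 1): q2. After xy (step 3): q2.
They match, so y = pq drives D around a cycle from q2 back to itself; pumping y any number of times keeps D in q2 before reading z, and xyⁱz ∈ L(D) for every i ≥ 0.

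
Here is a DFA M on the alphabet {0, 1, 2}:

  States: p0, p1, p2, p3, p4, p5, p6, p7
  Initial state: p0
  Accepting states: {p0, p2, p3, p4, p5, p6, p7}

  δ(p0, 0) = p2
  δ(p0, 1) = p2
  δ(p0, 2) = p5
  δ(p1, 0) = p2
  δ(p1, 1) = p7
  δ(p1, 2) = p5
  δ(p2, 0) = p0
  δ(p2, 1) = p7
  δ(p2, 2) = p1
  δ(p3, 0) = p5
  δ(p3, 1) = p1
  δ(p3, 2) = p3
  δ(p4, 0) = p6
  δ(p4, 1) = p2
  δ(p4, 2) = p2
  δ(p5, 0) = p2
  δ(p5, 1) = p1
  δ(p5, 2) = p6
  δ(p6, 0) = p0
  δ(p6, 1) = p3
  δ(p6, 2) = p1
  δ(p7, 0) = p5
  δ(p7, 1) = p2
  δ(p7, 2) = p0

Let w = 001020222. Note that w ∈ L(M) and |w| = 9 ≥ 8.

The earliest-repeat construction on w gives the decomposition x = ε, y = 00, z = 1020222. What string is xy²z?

xy^2z = ε·00·00·1020222 = 00001020222.
Reading y = 00 takes M from p0 back to p0, so after x·y·y the machine is still in p0, and z then leads to the accepting state p6. Hence 00001020222 ∈ L(M).

00001020222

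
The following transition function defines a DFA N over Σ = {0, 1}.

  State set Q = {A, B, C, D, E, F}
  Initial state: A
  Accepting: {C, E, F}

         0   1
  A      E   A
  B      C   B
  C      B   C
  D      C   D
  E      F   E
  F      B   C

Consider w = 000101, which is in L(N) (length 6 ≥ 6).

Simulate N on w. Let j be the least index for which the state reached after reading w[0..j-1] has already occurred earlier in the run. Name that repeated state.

B

State sequence: A -0-> E -0-> F -0-> B -1-> B -0-> C -1-> C
First repeat at step 4: B was already visited.

The earliest repeat is at step j = 4: N is in B, which it already visited at step i = 3.
With |Q| = 6, pigeonhole forces a state repeat no later than step 6; the substring read between the first and second visits to that state can be pumped.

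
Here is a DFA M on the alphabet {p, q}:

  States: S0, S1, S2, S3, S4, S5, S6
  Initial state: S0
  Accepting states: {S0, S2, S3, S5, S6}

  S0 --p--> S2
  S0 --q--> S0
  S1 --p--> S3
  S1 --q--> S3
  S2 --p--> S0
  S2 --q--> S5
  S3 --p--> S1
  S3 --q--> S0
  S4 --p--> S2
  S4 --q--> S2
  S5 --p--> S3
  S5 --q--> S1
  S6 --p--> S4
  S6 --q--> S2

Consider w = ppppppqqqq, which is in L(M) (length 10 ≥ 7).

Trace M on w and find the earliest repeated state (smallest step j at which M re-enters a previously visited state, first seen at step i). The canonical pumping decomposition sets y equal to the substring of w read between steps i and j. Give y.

pp

Run of M on w = p p p p p p q q q q:
  step 0: S0  (start)
  step 1: S2  (read p: S0→S2)
  step 2: S0  (read p: S2→S0)   ← first repeat (S0 seen earlier)
  step 3: S2  (read p: S0→S2)
  step 4: S0  (read p: S2→S0)
  step 5: S2  (read p: S0→S2)
  step 6: S0  (read p: S2→S0)
  step 7: S0  (read q: S0→S0)
  step 8: S0  (read q: S0→S0)
  step 9: S0  (read q: S0→S0)
  step 10: S0  (read q: S0→S0)

So i = 0, j = 2, giving x = w[0:0] = ε, y = w[0:2] = pp, z = w[2:10] = ppppqqqq.
Check: |xy| = 2 ≤ 7 and |y| = 2 ≥ 1. Reading y takes M from S0 back to S0, so every xyⁱz is accepted.
Pumping length from the standard proof: p = 7 (the number of states). The repeated state found above gives |xy| = j ≤ 7 and |y| = j − i ≥ 1.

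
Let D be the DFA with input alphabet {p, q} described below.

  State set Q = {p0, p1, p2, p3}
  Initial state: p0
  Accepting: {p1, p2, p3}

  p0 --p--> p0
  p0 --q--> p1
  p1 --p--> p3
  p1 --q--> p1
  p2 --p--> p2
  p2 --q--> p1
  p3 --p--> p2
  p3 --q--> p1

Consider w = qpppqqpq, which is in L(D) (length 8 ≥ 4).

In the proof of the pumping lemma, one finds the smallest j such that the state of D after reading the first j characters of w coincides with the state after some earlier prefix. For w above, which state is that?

p2

Run of D on w = q p p p q q p q:
  step 0: p0  (start)
  step 1: p1  (read q: p0→p1)
  step 2: p3  (read p: p1→p3)
  step 3: p2  (read p: p3→p2)
  step 4: p2  (read p: p2→p2)   ← first repeat (p2 seen earlier)
  step 5: p1  (read q: p2→p1)
  step 6: p1  (read q: p1→p1)
  step 7: p3  (read p: p1→p3)
  step 8: p1  (read q: p3→p1)

The earliest repeat is at step j = 4: D is in p2, which it already visited at step i = 3.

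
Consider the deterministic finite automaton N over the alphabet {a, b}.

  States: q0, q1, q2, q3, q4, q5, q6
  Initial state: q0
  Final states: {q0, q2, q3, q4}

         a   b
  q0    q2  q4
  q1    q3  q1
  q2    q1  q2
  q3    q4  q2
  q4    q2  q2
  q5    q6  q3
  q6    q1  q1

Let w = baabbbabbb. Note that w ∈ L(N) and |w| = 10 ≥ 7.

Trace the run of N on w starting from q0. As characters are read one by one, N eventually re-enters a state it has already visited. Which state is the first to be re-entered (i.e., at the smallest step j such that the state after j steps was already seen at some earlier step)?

State sequence: q0 -b-> q4 -a-> q2 -a-> q1 -b-> q1 -b-> q1 -b-> q1 -a-> q3 -b-> q2 -b-> q2 -b-> q2
First repeat at step 4: q1 was already visited.

The earliest repeat is at step j = 4: N is in q1, which it already visited at step i = 3.

q1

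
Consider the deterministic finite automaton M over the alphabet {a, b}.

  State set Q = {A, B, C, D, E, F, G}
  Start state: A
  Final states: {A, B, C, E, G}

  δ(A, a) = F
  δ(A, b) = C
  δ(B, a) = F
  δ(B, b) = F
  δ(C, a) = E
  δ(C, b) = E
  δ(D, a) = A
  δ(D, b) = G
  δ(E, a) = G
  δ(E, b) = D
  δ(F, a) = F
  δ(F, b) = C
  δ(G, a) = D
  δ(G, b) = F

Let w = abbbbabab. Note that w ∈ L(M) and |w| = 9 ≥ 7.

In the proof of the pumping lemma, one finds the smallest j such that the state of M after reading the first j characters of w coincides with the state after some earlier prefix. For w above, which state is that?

Run of M on w = a b b b b a b a b:
  step 0: A  (start)
  step 1: F  (read a: A→F)
  step 2: C  (read b: F→C)
  step 3: E  (read b: C→E)
  step 4: D  (read b: E→D)
  step 5: G  (read b: D→G)
  step 6: D  (read a: G→D)   ← first repeat (D seen earlier)
  step 7: G  (read b: D→G)
  step 8: D  (read a: G→D)
  step 9: G  (read b: D→G)

The earliest repeat is at step j = 6: M is in D, which it already visited at step i = 4.
Since M has 7 states, any run of length ≥ 7 visits 7+1 states, so by pigeonhole some state repeats within the first 7 steps — that repeat gives the pumpable loop.

D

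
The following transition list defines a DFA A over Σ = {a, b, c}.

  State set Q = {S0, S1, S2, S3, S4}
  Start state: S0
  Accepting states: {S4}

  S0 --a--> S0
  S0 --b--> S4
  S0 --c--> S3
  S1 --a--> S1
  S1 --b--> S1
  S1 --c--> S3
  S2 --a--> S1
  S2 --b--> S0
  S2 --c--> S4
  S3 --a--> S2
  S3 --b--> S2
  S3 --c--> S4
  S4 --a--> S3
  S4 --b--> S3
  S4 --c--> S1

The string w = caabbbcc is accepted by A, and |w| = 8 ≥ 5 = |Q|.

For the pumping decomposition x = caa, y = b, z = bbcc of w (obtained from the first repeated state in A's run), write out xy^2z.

caabbbbcc

xy^2z = caa·b·b·bbcc = caabbbbcc.
Reading y = b takes A from S1 back to S1, so after x·y·y the machine is still in S1, and z then leads to the accepting state S4. Hence caabbbbcc ∈ L(A).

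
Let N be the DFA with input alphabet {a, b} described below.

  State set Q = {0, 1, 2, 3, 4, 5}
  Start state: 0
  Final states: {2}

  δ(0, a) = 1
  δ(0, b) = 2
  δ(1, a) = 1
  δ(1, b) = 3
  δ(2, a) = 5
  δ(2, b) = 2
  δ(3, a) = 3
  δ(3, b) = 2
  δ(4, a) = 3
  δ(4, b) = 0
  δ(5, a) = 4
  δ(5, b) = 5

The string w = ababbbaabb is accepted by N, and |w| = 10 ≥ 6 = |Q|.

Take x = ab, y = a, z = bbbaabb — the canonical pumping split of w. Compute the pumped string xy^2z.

xy^2z = ab·a·a·bbbaabb = abaabbbaabb.
Reading y = a takes N from 3 back to 3, so after x·y·y the machine is still in 3, and z then leads to the accepting state 2. Hence abaabbbaabb ∈ L(N).

abaabbbaabb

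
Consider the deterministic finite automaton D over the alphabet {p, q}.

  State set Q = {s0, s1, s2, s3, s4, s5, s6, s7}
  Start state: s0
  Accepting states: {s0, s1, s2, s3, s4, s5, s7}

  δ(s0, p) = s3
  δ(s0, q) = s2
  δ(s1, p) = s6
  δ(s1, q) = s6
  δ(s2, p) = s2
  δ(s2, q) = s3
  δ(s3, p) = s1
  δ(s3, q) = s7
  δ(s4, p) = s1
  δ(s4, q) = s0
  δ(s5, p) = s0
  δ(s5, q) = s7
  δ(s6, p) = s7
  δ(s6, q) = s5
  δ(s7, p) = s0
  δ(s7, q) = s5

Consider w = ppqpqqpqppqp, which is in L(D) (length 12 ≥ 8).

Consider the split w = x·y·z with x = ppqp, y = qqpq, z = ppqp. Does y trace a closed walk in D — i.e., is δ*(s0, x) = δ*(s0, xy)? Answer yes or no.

no

State sequence: s0 -p-> s3 -p-> s1 -q-> s6 -p-> s7 -q-> s5 -q-> s7 -p-> s0 -q-> s2

After x (step 4): s7. After xy (step 8): s2.
They differ (s7 ≠ s2), so y is not a cycle from the state after x; this split is not the one the pumping-lemma construction produces, and pumping y need not keep the string in L(D).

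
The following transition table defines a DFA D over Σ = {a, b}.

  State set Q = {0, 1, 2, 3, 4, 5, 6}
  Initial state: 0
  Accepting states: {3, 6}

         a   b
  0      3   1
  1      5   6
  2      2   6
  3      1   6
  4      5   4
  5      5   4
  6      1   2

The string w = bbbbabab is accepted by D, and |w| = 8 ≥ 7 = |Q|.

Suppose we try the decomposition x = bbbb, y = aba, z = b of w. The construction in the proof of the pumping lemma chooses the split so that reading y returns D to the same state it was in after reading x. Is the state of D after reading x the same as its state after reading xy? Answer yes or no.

no

State sequence: 0 -b-> 1 -b-> 6 -b-> 2 -b-> 6 -a-> 1 -b-> 6 -a-> 1

After x (step 4): 6. After xy (step 7): 1.
They differ (6 ≠ 1), so y is not a cycle from the state after x; this split is not the one the pumping-lemma construction produces, and pumping y need not keep the string in L(D).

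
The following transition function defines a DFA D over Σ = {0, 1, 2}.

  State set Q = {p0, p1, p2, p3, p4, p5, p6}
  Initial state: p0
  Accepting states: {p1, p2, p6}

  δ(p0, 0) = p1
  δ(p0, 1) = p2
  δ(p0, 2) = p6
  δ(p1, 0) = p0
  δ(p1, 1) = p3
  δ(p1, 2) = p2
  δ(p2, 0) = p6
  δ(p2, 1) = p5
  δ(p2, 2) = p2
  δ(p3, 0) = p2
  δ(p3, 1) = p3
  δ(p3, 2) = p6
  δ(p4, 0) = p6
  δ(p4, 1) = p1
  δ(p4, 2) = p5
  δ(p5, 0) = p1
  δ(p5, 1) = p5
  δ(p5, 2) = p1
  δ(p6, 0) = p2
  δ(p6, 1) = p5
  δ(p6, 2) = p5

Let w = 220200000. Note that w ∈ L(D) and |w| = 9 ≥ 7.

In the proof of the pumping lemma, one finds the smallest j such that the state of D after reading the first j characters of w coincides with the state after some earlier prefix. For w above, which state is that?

p6

State sequence: p0 -2-> p6 -2-> p5 -0-> p1 -2-> p2 -0-> p6 -0-> p2 -0-> p6 -0-> p2 -0-> p6
First repeat at step 5: p6 was already visited.

The earliest repeat is at step j = 5: D is in p6, which it already visited at step i = 1.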